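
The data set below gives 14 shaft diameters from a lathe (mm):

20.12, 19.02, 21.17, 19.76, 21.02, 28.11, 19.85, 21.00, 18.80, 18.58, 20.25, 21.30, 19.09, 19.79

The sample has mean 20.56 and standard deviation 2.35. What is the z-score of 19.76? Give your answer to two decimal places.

-0.34

z = (19.76 − 20.56) / 2.35 = -0.34.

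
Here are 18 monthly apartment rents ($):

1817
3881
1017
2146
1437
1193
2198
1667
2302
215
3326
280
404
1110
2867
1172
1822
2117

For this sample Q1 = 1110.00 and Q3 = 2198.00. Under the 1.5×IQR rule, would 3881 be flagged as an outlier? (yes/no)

IQR = Q3 − Q1 = 2198.00 − 1110.00 = 1088.00.
Lower fence = Q1 − 1.5·IQR = 1110.00 − 1632.00 = -522.00.
Upper fence = Q3 + 1.5·IQR = 2198.00 + 1632.00 = 3830.00.
3881 lies above the upper fence.

yes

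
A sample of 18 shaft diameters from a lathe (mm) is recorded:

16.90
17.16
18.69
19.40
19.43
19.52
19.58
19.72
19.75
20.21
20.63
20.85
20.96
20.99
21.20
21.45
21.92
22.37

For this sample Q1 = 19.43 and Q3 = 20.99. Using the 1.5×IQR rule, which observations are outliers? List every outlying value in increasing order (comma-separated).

16.90

IQR = Q3 − Q1 = 20.99 − 19.43 = 1.56.
Lower fence = Q1 − 1.5·IQR = 19.43 − 2.34 = 17.09.
Upper fence = Q3 + 1.5·IQR = 20.99 + 2.34 = 23.33.
16.90 < 17.09 → outlier.
All remaining values lie within [17.09, 23.33].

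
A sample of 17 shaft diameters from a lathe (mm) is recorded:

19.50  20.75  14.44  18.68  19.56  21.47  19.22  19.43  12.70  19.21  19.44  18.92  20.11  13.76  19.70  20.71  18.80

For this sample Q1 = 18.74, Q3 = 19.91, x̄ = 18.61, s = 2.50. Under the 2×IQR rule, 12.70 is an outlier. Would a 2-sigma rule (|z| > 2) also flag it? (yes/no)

yes

z = (12.70 − 18.61) / 2.50 = -2.36.
|z| = 2.36 > 2.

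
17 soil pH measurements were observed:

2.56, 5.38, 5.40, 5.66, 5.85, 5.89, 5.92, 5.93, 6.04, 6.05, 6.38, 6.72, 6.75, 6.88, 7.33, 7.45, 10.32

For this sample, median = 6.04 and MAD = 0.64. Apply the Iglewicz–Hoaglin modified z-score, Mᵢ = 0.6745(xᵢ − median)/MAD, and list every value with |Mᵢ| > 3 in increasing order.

2.56, 10.32

|Mᵢ| > 3 ⇔ |xᵢ − 6.04| > 3·0.64/0.6745 = 2.85.
So outliers lie outside [3.19, 8.89].
2.56: M = -3.67 → outlier.
10.32: M = 4.51 → outlier.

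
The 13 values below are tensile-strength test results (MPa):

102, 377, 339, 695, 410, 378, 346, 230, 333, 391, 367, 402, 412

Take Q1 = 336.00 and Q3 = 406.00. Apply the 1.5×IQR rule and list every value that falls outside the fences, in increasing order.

102, 230, 695

IQR = Q3 − Q1 = 406.00 − 336.00 = 70.00.
Lower fence = Q1 − 1.5·IQR = 336.00 − 105.00 = 231.00.
Upper fence = Q3 + 1.5·IQR = 406.00 + 105.00 = 511.00.
102 < 231.00 → outlier.
230 < 231.00 → outlier.
695 > 511.00 → outlier.
All remaining values lie within [231.00, 511.00].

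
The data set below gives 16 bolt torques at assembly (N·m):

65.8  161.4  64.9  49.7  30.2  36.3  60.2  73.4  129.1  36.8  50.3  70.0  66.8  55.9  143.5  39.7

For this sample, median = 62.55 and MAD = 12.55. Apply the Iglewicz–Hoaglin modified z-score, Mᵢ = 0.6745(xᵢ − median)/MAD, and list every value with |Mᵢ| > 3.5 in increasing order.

129.1, 143.5, 161.4

|Mᵢ| > 3.5 ⇔ |xᵢ − 62.55| > 3.5·12.55/0.6745 = 65.12.
So outliers lie outside [-2.57, 127.67].
129.1: M = 3.58 → outlier.
143.5: M = 4.35 → outlier.
161.4: M = 5.31 → outlier.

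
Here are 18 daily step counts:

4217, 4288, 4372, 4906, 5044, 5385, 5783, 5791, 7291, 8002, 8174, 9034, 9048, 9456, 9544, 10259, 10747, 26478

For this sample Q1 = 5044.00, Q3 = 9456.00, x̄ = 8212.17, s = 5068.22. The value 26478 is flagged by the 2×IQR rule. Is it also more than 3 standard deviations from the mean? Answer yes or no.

yes

z = (26478 − 8212.17) / 5068.22 = 3.60.
|z| = 3.60 > 3.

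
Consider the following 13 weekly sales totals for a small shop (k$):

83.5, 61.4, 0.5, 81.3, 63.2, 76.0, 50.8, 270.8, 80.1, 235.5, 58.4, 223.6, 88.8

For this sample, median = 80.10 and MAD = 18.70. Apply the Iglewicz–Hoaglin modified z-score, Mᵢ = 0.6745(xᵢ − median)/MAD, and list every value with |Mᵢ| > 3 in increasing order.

223.6, 235.5, 270.8

|Mᵢ| > 3 ⇔ |xᵢ − 80.10| > 3·18.70/0.6745 = 83.17.
So outliers lie outside [-3.07, 163.27].
223.6: M = 5.18 → outlier.
235.5: M = 5.61 → outlier.
270.8: M = 6.88 → outlier.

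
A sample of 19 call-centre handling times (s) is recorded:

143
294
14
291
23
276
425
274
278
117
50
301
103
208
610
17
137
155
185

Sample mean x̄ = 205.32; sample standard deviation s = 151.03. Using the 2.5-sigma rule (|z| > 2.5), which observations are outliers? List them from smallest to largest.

610

Cutoffs at x̄ ± 2.5s: 205.32 ± 2.5·151.03 = [-172.255, 582.895].
610: z = 2.68, |z| > 2.5 → outlier.
Every other value lies within [-172.255, 582.895].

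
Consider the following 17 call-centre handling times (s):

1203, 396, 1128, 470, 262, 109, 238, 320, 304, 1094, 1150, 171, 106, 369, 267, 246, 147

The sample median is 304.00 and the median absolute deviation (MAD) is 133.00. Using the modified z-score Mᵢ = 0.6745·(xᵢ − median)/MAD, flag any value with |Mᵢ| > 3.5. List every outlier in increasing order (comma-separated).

|Mᵢ| > 3.5 ⇔ |xᵢ − 304.00| > 3.5·133.00/0.6745 = 690.14.
So outliers lie outside [-386.14, 994.14].
1094: M = 4.01 → outlier.
1128: M = 4.18 → outlier.
1150: M = 4.29 → outlier.
1203: M = 4.56 → outlier.

1094, 1128, 1150, 1203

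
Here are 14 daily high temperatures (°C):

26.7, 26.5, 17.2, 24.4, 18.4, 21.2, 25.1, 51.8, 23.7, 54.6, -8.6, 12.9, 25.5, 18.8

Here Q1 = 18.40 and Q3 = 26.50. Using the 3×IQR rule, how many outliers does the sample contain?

IQR = 8.10; fences at 18.40 − 24.30 = -5.90 and 26.50 + 24.30 = 50.80.
Outside the cutoffs: -8.6, 51.8, 54.6.

3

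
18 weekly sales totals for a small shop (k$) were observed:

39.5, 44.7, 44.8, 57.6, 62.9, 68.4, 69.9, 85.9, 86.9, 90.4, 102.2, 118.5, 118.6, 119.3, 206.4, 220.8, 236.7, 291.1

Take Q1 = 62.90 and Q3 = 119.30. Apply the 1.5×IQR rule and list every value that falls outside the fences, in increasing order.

IQR = Q3 − Q1 = 119.30 − 62.90 = 56.40.
Lower fence = Q1 − 1.5·IQR = 62.90 − 84.60 = -21.70.
Upper fence = Q3 + 1.5·IQR = 119.30 + 84.60 = 203.90.
206.4 > 203.90 → outlier.
220.8 > 203.90 → outlier.
236.7 > 203.90 → outlier.
291.1 > 203.90 → outlier.
All remaining values lie within [-21.70, 203.90].

206.4, 220.8, 236.7, 291.1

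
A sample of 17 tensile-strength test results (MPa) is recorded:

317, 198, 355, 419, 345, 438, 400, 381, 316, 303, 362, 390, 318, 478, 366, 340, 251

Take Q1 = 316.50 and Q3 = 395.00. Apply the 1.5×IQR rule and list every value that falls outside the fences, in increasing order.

198

IQR = Q3 − Q1 = 395.00 − 316.50 = 78.50.
Lower fence = Q1 − 1.5·IQR = 316.50 − 117.75 = 198.75.
Upper fence = Q3 + 1.5·IQR = 395.00 + 117.75 = 512.75.
198 < 198.75 → outlier.
All remaining values lie within [198.75, 512.75].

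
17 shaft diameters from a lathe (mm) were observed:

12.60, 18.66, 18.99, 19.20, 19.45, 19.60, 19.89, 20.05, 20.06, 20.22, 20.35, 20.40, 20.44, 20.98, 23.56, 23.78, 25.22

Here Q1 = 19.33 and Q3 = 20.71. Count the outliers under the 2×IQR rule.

IQR = 1.38; fences at 19.33 − 2.76 = 16.57 and 20.71 + 2.76 = 23.47.
Outside the cutoffs: 12.60, 23.56, 23.78, 25.22.

4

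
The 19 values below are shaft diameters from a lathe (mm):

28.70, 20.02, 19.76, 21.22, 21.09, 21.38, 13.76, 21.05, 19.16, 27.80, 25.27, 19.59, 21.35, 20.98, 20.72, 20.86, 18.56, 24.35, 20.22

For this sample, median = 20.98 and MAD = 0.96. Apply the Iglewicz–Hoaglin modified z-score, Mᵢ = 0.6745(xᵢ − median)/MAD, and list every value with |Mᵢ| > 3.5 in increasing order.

13.76, 27.80, 28.70

|Mᵢ| > 3.5 ⇔ |xᵢ − 20.98| > 3.5·0.96/0.6745 = 4.98.
So outliers lie outside [16.00, 25.96].
13.76: M = -5.07 → outlier.
27.80: M = 4.79 → outlier.
28.70: M = 5.42 → outlier.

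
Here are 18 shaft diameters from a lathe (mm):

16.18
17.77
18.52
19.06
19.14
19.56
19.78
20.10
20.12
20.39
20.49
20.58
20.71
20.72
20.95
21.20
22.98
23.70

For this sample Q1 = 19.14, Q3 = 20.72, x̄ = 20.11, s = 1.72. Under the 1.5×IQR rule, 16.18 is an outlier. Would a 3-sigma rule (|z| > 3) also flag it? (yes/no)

z = (16.18 − 20.11) / 1.72 = -2.28.
|z| = 2.28 ≤ 3.

no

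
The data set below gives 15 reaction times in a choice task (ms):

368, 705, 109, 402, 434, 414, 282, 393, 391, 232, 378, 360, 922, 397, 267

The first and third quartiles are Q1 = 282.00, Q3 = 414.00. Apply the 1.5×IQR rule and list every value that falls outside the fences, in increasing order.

IQR = Q3 − Q1 = 414.00 − 282.00 = 132.00.
Lower fence = Q1 − 1.5·IQR = 282.00 − 198.00 = 84.00.
Upper fence = Q3 + 1.5·IQR = 414.00 + 198.00 = 612.00.
705 > 612.00 → outlier.
922 > 612.00 → outlier.
All remaining values lie within [84.00, 612.00].

705, 922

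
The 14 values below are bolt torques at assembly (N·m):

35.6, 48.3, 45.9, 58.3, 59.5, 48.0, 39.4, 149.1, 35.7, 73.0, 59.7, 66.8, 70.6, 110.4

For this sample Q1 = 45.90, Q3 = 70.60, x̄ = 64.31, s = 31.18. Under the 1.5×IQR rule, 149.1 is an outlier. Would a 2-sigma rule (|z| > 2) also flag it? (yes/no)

z = (149.1 − 64.31) / 31.18 = 2.72.
|z| = 2.72 > 2.

yes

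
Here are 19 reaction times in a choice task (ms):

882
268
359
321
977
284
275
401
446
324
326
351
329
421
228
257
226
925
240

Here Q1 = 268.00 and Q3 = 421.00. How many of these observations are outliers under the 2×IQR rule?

3

IQR = 153.00; fences at 268.00 − 306.00 = -38.00 and 421.00 + 306.00 = 727.00.
Outside the cutoffs: 882, 925, 977.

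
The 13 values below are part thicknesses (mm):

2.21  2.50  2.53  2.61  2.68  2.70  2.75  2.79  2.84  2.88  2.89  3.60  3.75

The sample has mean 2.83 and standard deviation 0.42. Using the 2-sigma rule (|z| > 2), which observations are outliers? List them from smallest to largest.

3.75

Cutoffs at x̄ ± 2s: 2.83 ± 2·0.42 = [1.99, 3.67].
3.75: z = 2.19, |z| > 2 → outlier.
Every other value lies within [1.99, 3.67].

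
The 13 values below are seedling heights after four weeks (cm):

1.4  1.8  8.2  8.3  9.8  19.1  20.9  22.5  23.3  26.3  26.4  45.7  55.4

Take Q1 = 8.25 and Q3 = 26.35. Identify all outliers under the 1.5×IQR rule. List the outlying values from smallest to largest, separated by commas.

55.4

IQR = Q3 − Q1 = 26.35 − 8.25 = 18.10.
Lower fence = Q1 − 1.5·IQR = 8.25 − 27.15 = -18.90.
Upper fence = Q3 + 1.5·IQR = 26.35 + 27.15 = 53.50.
55.4 > 53.50 → outlier.
All remaining values lie within [-18.90, 53.50].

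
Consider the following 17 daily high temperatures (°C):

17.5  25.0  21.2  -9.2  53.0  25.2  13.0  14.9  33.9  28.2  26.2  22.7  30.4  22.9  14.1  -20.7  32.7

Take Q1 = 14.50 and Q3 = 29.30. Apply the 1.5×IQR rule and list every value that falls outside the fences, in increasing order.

IQR = Q3 − Q1 = 29.30 − 14.50 = 14.80.
Lower fence = Q1 − 1.5·IQR = 14.50 − 22.20 = -7.70.
Upper fence = Q3 + 1.5·IQR = 29.30 + 22.20 = 51.50.
-20.7 < -7.70 → outlier.
-9.2 < -7.70 → outlier.
53.0 > 51.50 → outlier.
All remaining values lie within [-7.70, 51.50].

-20.7, -9.2, 53.0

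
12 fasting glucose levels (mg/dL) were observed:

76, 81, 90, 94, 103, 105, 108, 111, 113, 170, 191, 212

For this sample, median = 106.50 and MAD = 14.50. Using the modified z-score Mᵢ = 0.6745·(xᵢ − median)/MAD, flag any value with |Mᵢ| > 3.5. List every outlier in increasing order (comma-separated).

191, 212

|Mᵢ| > 3.5 ⇔ |xᵢ − 106.50| > 3.5·14.50/0.6745 = 75.24.
So outliers lie outside [31.26, 181.74].
191: M = 3.93 → outlier.
212: M = 4.91 → outlier.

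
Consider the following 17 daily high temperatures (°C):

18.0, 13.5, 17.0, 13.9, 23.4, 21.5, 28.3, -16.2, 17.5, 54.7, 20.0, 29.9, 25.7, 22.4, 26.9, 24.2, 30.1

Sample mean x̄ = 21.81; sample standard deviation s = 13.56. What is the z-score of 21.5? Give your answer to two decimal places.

-0.02

z = (21.5 − 21.81) / 13.56 = -0.02.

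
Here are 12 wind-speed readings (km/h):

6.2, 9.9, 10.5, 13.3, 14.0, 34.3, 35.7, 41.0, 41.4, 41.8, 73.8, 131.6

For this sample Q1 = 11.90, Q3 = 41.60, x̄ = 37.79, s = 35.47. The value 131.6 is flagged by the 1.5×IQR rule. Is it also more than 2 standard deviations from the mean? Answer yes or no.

yes

z = (131.6 − 37.79) / 35.47 = 2.64.
|z| = 2.64 > 2.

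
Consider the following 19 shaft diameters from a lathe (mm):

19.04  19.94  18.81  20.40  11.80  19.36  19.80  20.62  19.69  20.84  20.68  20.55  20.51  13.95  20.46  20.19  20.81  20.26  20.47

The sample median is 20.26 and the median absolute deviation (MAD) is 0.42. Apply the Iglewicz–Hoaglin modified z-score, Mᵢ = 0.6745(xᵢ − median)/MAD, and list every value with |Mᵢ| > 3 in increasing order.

|Mᵢ| > 3 ⇔ |xᵢ − 20.26| > 3·0.42/0.6745 = 1.87.
So outliers lie outside [18.39, 22.13].
11.80: M = -13.59 → outlier.
13.95: M = -10.13 → outlier.

11.80, 13.95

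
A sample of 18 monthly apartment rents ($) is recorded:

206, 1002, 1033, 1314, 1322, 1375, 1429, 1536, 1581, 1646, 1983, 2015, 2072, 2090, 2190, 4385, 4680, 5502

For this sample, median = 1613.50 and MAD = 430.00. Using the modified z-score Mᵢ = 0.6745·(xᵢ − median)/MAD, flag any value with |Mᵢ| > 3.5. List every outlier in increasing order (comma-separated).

4385, 4680, 5502

|Mᵢ| > 3.5 ⇔ |xᵢ − 1613.50| > 3.5·430.00/0.6745 = 2231.28.
So outliers lie outside [-617.78, 3844.78].
4385: M = 4.35 → outlier.
4680: M = 4.81 → outlier.
5502: M = 6.10 → outlier.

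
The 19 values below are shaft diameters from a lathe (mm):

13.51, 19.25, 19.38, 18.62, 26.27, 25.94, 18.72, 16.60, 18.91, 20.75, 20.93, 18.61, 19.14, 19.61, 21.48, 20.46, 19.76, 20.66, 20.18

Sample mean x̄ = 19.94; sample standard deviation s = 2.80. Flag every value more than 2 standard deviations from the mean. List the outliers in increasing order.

13.51, 25.94, 26.27

Cutoffs at x̄ ± 2s: 19.94 ± 2·2.80 = [14.34, 25.54].
13.51: z = -2.30, |z| > 2 → outlier.
25.94: z = 2.14, |z| > 2 → outlier.
26.27: z = 2.26, |z| > 2 → outlier.
Every other value lies within [14.34, 25.54].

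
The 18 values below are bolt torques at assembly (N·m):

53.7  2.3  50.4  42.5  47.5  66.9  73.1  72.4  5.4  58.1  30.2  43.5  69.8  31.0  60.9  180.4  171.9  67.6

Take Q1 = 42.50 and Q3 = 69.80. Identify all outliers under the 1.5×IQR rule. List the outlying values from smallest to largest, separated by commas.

IQR = Q3 − Q1 = 69.80 − 42.50 = 27.30.
Lower fence = Q1 − 1.5·IQR = 42.50 − 40.95 = 1.55.
Upper fence = Q3 + 1.5·IQR = 69.80 + 40.95 = 110.75.
171.9 > 110.75 → outlier.
180.4 > 110.75 → outlier.
All remaining values lie within [1.55, 110.75].

171.9, 180.4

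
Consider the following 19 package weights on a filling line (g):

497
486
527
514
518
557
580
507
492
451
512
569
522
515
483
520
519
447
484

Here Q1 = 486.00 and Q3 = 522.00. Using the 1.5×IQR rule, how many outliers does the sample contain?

1

IQR = 36.00; fences at 486.00 − 54.00 = 432.00 and 522.00 + 54.00 = 576.00.
Outside the cutoffs: 580.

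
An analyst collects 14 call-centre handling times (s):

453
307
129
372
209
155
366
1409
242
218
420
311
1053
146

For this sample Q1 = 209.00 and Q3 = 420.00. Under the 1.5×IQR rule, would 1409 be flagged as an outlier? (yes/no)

IQR = Q3 − Q1 = 420.00 − 209.00 = 211.00.
Lower fence = Q1 − 1.5·IQR = 209.00 − 316.50 = -107.50.
Upper fence = Q3 + 1.5·IQR = 420.00 + 316.50 = 736.50.
1409 lies above the upper fence.

yes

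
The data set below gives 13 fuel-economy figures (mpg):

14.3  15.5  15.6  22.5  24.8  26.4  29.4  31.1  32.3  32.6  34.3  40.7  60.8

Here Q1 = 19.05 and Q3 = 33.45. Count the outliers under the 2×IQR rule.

0

IQR = 14.40; fences at 19.05 − 28.80 = -9.75 and 33.45 + 28.80 = 62.25.
Every value lies within the cutoffs.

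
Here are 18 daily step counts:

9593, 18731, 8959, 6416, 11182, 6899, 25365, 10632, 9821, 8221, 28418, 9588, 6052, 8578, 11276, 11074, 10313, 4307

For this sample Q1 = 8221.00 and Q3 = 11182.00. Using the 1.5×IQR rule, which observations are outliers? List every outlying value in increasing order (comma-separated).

18731, 25365, 28418

IQR = Q3 − Q1 = 11182.00 − 8221.00 = 2961.00.
Lower fence = Q1 − 1.5·IQR = 8221.00 − 4441.50 = 3779.50.
Upper fence = Q3 + 1.5·IQR = 11182.00 + 4441.50 = 15623.50.
18731 > 15623.50 → outlier.
25365 > 15623.50 → outlier.
28418 > 15623.50 → outlier.
All remaining values lie within [3779.50, 15623.50].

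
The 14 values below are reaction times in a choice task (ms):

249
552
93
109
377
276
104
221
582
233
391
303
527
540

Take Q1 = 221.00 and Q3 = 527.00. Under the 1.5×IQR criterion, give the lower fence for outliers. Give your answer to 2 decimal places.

IQR = Q3 − Q1 = 527.00 − 221.00 = 306.00.
Lower fence = Q1 − 1.5·IQR = 221.00 − 459.00 = -238.00.
Upper fence = Q3 + 1.5·IQR = 527.00 + 459.00 = 986.00.

-238.00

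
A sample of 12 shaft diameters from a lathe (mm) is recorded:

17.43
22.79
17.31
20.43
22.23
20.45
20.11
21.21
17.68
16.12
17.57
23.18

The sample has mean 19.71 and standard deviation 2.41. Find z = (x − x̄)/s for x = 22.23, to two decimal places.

z = (22.23 − 19.71) / 2.41 = 1.05.

1.05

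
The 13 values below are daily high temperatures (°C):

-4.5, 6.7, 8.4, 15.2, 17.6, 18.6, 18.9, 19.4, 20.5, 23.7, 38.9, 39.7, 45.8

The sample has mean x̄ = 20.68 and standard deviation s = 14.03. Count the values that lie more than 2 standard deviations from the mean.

0

Cutoffs: x̄ ± 2s = [-7.38, 48.74].
Every value lies within the cutoffs.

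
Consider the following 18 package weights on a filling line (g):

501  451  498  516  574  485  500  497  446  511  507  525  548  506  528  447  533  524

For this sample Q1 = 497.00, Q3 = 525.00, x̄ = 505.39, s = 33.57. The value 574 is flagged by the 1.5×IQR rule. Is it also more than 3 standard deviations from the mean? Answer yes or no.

z = (574 − 505.39) / 33.57 = 2.04.
|z| = 2.04 ≤ 3.

no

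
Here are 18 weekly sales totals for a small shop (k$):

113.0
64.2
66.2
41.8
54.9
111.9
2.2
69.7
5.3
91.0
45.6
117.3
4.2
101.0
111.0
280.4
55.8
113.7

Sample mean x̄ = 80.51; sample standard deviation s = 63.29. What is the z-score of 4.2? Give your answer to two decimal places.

-1.21

z = (4.2 − 80.51) / 63.29 = -1.21.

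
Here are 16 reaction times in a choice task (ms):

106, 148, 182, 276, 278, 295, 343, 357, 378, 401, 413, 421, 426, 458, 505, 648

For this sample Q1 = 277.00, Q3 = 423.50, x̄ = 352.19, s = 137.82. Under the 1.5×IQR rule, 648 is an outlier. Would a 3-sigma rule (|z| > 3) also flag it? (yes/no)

z = (648 − 352.19) / 137.82 = 2.15.
|z| = 2.15 ≤ 3.

no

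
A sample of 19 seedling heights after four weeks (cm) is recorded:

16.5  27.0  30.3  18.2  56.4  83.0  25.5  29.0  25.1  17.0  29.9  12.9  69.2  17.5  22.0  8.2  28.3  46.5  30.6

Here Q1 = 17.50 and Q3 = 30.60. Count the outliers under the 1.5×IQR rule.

IQR = 13.10; fences at 17.50 − 19.65 = -2.15 and 30.60 + 19.65 = 50.25.
Outside the cutoffs: 56.4, 69.2, 83.0.

3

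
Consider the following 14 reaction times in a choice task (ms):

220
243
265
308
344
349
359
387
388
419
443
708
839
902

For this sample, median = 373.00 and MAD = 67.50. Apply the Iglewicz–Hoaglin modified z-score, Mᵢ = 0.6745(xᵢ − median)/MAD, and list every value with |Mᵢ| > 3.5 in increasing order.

839, 902

|Mᵢ| > 3.5 ⇔ |xᵢ − 373.00| > 3.5·67.50/0.6745 = 350.26.
So outliers lie outside [22.74, 723.26].
839: M = 4.66 → outlier.
902: M = 5.29 → outlier.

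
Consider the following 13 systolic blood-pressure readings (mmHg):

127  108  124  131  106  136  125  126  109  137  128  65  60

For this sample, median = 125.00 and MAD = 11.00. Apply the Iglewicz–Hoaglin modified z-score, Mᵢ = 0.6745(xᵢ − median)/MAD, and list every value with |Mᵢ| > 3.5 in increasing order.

|Mᵢ| > 3.5 ⇔ |xᵢ − 125.00| > 3.5·11.00/0.6745 = 57.08.
So outliers lie outside [67.92, 182.08].
60: M = -3.99 → outlier.
65: M = -3.68 → outlier.

60, 65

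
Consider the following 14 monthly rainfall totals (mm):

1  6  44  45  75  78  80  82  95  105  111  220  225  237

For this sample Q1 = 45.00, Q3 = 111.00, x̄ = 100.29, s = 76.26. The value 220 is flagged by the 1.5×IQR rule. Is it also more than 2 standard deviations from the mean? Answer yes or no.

no

z = (220 − 100.29) / 76.26 = 1.57.
|z| = 1.57 ≤ 2.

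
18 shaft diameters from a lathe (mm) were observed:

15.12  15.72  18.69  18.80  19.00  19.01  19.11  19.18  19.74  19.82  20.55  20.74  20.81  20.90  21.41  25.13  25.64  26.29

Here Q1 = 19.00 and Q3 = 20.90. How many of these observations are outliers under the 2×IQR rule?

IQR = 1.90; fences at 19.00 − 3.80 = 15.20 and 20.90 + 3.80 = 24.70.
Outside the cutoffs: 15.12, 25.13, 25.64, 26.29.

4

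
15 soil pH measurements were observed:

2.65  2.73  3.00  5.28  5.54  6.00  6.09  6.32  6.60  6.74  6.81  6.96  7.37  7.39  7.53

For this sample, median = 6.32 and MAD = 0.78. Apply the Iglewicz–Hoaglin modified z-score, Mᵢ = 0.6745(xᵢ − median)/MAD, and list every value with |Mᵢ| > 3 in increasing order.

|Mᵢ| > 3 ⇔ |xᵢ − 6.32| > 3·0.78/0.6745 = 3.47.
So outliers lie outside [2.85, 9.79].
2.65: M = -3.17 → outlier.
2.73: M = -3.10 → outlier.

2.65, 2.73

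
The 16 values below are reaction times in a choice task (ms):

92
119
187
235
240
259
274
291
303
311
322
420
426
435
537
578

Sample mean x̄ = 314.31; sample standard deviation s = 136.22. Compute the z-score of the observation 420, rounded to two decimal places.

z = (420 − 314.31) / 136.22 = 0.78.

0.78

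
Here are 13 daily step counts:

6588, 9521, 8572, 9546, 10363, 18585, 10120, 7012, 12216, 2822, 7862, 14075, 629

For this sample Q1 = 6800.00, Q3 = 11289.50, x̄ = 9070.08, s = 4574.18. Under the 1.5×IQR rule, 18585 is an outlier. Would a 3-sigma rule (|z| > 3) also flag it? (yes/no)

z = (18585 − 9070.08) / 4574.18 = 2.08.
|z| = 2.08 ≤ 3.

no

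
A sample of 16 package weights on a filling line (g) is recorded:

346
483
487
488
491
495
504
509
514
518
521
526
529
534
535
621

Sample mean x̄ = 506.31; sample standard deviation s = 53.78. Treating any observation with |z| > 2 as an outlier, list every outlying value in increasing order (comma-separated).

Cutoffs at x̄ ± 2s: 506.31 ± 2·53.78 = [398.75, 613.87].
346: z = -2.98, |z| > 2 → outlier.
621: z = 2.13, |z| > 2 → outlier.
Every other value lies within [398.75, 613.87].

346, 621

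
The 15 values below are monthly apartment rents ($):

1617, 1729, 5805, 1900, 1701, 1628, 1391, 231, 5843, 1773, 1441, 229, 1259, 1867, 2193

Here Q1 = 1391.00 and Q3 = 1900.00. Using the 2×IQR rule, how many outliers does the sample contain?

IQR = 509.00; fences at 1391.00 − 1018.00 = 373.00 and 1900.00 + 1018.00 = 2918.00.
Outside the cutoffs: 229, 231, 5805, 5843.

4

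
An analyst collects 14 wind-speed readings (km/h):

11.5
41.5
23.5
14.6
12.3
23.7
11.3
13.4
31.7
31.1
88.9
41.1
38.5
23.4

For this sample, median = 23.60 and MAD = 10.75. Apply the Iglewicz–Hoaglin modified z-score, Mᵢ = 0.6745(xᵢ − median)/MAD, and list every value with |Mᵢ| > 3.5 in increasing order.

88.9

|Mᵢ| > 3.5 ⇔ |xᵢ − 23.60| > 3.5·10.75/0.6745 = 55.78.
So outliers lie outside [-32.18, 79.38].
88.9: M = 4.10 → outlier.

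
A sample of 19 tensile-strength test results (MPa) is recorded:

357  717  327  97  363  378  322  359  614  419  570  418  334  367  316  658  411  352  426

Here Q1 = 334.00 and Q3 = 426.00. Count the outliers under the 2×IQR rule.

4

IQR = 92.00; fences at 334.00 − 184.00 = 150.00 and 426.00 + 184.00 = 610.00.
Outside the cutoffs: 97, 614, 658, 717.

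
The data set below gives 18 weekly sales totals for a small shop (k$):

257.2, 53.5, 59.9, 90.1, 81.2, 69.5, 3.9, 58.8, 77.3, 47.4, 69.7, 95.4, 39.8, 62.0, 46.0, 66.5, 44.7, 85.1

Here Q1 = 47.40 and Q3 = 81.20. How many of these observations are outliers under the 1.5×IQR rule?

1

IQR = 33.80; fences at 47.40 − 50.70 = -3.30 and 81.20 + 50.70 = 131.90.
Outside the cutoffs: 257.2.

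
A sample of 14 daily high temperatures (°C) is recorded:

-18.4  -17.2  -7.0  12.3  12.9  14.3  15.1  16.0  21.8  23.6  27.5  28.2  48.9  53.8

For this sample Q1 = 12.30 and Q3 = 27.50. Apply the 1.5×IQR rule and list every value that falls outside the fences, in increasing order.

IQR = Q3 − Q1 = 27.50 − 12.30 = 15.20.
Lower fence = Q1 − 1.5·IQR = 12.30 − 22.80 = -10.50.
Upper fence = Q3 + 1.5·IQR = 27.50 + 22.80 = 50.30.
-18.4 < -10.50 → outlier.
-17.2 < -10.50 → outlier.
53.8 > 50.30 → outlier.
All remaining values lie within [-10.50, 50.30].

-18.4, -17.2, 53.8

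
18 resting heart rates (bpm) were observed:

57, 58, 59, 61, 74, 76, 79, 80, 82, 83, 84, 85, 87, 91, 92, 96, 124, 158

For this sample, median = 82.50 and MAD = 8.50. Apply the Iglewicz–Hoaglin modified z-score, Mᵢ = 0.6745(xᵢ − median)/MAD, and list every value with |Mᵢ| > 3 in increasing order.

|Mᵢ| > 3 ⇔ |xᵢ − 82.50| > 3·8.50/0.6745 = 37.81.
So outliers lie outside [44.69, 120.31].
124: M = 3.29 → outlier.
158: M = 5.99 → outlier.

124, 158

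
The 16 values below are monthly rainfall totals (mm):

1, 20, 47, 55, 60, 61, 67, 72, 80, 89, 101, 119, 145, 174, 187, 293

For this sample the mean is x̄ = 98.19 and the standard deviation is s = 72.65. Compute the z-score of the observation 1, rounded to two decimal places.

z = (1 − 98.19) / 72.65 = -1.34.

-1.34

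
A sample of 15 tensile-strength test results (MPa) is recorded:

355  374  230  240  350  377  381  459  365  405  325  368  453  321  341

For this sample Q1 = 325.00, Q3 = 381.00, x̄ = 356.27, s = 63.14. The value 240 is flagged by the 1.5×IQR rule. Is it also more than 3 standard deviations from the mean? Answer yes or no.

no

z = (240 − 356.27) / 63.14 = -1.84.
|z| = 1.84 ≤ 3.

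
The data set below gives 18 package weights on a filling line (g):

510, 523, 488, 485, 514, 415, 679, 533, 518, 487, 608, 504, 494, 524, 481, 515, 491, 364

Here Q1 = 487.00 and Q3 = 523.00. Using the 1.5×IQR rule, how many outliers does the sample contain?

IQR = 36.00; fences at 487.00 − 54.00 = 433.00 and 523.00 + 54.00 = 577.00.
Outside the cutoffs: 364, 415, 608, 679.

4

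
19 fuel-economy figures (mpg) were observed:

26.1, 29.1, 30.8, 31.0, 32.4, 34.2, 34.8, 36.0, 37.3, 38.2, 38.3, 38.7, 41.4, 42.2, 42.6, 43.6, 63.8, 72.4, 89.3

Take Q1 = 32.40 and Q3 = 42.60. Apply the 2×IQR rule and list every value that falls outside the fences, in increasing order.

63.8, 72.4, 89.3

IQR = Q3 − Q1 = 42.60 − 32.40 = 10.20.
Lower fence = Q1 − 2·IQR = 32.40 − 20.40 = 12.00.
Upper fence = Q3 + 2·IQR = 42.60 + 20.40 = 63.00.
63.8 > 63.00 → outlier.
72.4 > 63.00 → outlier.
89.3 > 63.00 → outlier.
All remaining values lie within [12.00, 63.00].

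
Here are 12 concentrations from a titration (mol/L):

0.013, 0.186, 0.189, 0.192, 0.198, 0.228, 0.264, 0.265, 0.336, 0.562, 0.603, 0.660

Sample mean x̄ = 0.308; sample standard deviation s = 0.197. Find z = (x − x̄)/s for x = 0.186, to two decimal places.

z = (0.186 − 0.308) / 0.197 = -0.62.

-0.62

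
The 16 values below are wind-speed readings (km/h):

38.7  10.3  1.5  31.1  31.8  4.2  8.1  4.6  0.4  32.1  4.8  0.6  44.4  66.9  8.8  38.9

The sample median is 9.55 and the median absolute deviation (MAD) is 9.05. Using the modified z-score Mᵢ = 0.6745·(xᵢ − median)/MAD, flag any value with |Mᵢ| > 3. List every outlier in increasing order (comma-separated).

66.9

|Mᵢ| > 3 ⇔ |xᵢ − 9.55| > 3·9.05/0.6745 = 40.25.
So outliers lie outside [-30.70, 49.80].
66.9: M = 4.27 → outlier.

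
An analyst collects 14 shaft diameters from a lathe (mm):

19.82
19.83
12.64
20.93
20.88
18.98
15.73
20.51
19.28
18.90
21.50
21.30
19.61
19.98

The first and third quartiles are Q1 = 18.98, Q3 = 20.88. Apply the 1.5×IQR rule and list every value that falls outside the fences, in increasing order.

12.64, 15.73

IQR = Q3 − Q1 = 20.88 − 18.98 = 1.90.
Lower fence = Q1 − 1.5·IQR = 18.98 − 2.85 = 16.13.
Upper fence = Q3 + 1.5·IQR = 20.88 + 2.85 = 23.73.
12.64 < 16.13 → outlier.
15.73 < 16.13 → outlier.
All remaining values lie within [16.13, 23.73].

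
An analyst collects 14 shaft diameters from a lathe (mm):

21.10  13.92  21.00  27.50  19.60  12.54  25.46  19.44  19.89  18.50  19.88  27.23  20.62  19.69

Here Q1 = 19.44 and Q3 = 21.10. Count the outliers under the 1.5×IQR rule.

5

IQR = 1.66; fences at 19.44 − 2.49 = 16.95 and 21.10 + 2.49 = 23.59.
Outside the cutoffs: 12.54, 13.92, 25.46, 27.23, 27.50.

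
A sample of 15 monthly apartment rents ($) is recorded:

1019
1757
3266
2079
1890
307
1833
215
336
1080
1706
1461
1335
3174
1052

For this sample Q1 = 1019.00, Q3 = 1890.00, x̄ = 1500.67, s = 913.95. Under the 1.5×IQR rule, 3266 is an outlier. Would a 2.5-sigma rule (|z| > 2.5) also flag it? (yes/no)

z = (3266 − 1500.67) / 913.95 = 1.93.
|z| = 1.93 ≤ 2.5.

no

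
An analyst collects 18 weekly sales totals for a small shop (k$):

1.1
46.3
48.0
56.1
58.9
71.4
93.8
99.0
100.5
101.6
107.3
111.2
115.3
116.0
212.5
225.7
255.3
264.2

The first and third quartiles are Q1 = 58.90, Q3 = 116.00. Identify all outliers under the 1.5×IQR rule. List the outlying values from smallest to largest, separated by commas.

212.5, 225.7, 255.3, 264.2

IQR = Q3 − Q1 = 116.00 − 58.90 = 57.10.
Lower fence = Q1 − 1.5·IQR = 58.90 − 85.65 = -26.75.
Upper fence = Q3 + 1.5·IQR = 116.00 + 85.65 = 201.65.
212.5 > 201.65 → outlier.
225.7 > 201.65 → outlier.
255.3 > 201.65 → outlier.
264.2 > 201.65 → outlier.
All remaining values lie within [-26.75, 201.65].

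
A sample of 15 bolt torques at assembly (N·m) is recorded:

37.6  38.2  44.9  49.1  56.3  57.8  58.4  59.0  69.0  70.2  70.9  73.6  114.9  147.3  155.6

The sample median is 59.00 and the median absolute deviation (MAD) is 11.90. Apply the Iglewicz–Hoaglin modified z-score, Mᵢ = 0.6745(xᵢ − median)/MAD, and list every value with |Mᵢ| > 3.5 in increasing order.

|Mᵢ| > 3.5 ⇔ |xᵢ − 59.00| > 3.5·11.90/0.6745 = 61.75.
So outliers lie outside [-2.75, 120.75].
147.3: M = 5.00 → outlier.
155.6: M = 5.48 → outlier.

147.3, 155.6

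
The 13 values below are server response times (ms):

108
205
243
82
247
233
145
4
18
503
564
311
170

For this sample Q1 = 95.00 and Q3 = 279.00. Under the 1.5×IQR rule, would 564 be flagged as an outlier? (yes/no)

IQR = Q3 − Q1 = 279.00 − 95.00 = 184.00.
Lower fence = Q1 − 1.5·IQR = 95.00 − 276.00 = -181.00.
Upper fence = Q3 + 1.5·IQR = 279.00 + 276.00 = 555.00.
564 lies above the upper fence.

yes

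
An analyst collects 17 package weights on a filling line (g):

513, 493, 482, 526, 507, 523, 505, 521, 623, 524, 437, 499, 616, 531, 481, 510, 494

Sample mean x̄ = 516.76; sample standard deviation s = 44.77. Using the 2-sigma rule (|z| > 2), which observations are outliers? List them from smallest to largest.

616, 623

Cutoffs at x̄ ± 2s: 516.76 ± 2·44.77 = [427.22, 606.30].
616: z = 2.22, |z| > 2 → outlier.
623: z = 2.37, |z| > 2 → outlier.
Every other value lies within [427.22, 606.30].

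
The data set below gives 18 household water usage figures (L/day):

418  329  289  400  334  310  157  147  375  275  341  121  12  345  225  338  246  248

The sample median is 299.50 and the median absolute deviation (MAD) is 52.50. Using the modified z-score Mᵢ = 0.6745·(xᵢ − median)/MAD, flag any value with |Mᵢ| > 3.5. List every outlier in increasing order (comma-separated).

|Mᵢ| > 3.5 ⇔ |xᵢ − 299.50| > 3.5·52.50/0.6745 = 272.42.
So outliers lie outside [27.08, 571.92].
12: M = -3.69 → outlier.

12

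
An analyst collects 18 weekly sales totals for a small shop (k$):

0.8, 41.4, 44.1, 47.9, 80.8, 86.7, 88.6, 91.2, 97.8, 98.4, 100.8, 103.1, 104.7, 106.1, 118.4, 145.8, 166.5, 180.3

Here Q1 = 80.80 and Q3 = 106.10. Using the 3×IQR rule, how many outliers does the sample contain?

IQR = 25.30; fences at 80.80 − 75.90 = 4.90 and 106.10 + 75.90 = 182.00.
Outside the cutoffs: 0.8.

1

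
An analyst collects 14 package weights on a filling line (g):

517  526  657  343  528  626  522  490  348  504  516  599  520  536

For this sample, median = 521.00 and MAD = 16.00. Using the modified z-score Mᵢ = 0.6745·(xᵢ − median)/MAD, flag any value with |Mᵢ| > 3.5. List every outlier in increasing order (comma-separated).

|Mᵢ| > 3.5 ⇔ |xᵢ − 521.00| > 3.5·16.00/0.6745 = 83.02.
So outliers lie outside [437.98, 604.02].
343: M = -7.50 → outlier.
348: M = -7.29 → outlier.
626: M = 4.43 → outlier.
657: M = 5.73 → outlier.

343, 348, 626, 657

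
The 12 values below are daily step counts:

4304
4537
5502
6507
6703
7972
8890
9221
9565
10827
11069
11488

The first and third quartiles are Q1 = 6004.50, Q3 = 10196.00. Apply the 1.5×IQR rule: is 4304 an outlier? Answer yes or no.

IQR = Q3 − Q1 = 10196.00 − 6004.50 = 4191.50.
Lower fence = Q1 − 1.5·IQR = 6004.50 − 6287.25 = -282.75.
Upper fence = Q3 + 1.5·IQR = 10196.00 + 6287.25 = 16483.25.
4304 lies within [-282.75, 16483.25].

no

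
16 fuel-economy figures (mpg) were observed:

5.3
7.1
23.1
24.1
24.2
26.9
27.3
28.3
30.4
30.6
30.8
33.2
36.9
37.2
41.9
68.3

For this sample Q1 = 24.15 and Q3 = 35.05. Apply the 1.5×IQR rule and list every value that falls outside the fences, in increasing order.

5.3, 7.1, 68.3

IQR = Q3 − Q1 = 35.05 − 24.15 = 10.90.
Lower fence = Q1 − 1.5·IQR = 24.15 − 16.35 = 7.80.
Upper fence = Q3 + 1.5·IQR = 35.05 + 16.35 = 51.40.
5.3 < 7.80 → outlier.
7.1 < 7.80 → outlier.
68.3 > 51.40 → outlier.
All remaining values lie within [7.80, 51.40].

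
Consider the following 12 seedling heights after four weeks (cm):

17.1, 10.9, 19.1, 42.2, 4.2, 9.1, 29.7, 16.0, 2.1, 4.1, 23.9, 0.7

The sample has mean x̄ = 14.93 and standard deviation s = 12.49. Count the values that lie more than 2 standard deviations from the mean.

Cutoffs: x̄ ± 2s = [-10.05, 39.91].
Outside the cutoffs: 42.2.

1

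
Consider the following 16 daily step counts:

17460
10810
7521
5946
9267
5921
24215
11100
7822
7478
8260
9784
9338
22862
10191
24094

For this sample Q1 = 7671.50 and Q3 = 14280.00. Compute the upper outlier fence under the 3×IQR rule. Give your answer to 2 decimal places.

IQR = Q3 − Q1 = 14280.00 − 7671.50 = 6608.50.
Lower fence = Q1 − 3·IQR = 7671.50 − 19825.50 = -12154.00.
Upper fence = Q3 + 3·IQR = 14280.00 + 19825.50 = 34105.50.

34105.50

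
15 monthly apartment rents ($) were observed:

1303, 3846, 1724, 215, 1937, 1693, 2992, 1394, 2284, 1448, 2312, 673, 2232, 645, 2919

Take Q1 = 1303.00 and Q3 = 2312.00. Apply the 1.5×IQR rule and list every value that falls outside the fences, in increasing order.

3846

IQR = Q3 − Q1 = 2312.00 − 1303.00 = 1009.00.
Lower fence = Q1 − 1.5·IQR = 1303.00 − 1513.50 = -210.50.
Upper fence = Q3 + 1.5·IQR = 2312.00 + 1513.50 = 3825.50.
3846 > 3825.50 → outlier.
All remaining values lie within [-210.50, 3825.50].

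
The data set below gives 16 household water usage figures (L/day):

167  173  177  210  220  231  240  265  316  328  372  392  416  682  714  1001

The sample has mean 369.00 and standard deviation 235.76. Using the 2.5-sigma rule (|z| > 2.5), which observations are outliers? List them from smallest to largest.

1001

Cutoffs at x̄ ± 2.5s: 369.00 ± 2.5·235.76 = [-220.40, 958.40].
1001: z = 2.68, |z| > 2.5 → outlier.
Every other value lies within [-220.40, 958.40].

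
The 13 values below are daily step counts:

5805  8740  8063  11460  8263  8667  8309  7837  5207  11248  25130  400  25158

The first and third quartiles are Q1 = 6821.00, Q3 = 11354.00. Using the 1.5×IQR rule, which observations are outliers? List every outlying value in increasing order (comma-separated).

IQR = Q3 − Q1 = 11354.00 − 6821.00 = 4533.00.
Lower fence = Q1 − 1.5·IQR = 6821.00 − 6799.50 = 21.50.
Upper fence = Q3 + 1.5·IQR = 11354.00 + 6799.50 = 18153.50.
25130 > 18153.50 → outlier.
25158 > 18153.50 → outlier.
All remaining values lie within [21.50, 18153.50].

25130, 25158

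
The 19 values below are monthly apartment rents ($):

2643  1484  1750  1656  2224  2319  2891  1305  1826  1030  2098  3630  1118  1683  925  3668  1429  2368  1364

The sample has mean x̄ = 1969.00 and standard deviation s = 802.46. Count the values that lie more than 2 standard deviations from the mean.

2

Cutoffs: x̄ ± 2s = [364.08, 3573.92].
Outside the cutoffs: 3630, 3668.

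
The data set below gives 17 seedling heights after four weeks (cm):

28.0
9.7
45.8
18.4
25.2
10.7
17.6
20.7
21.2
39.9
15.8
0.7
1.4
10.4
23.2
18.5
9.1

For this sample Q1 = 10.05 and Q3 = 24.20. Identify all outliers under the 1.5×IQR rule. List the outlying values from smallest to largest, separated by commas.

IQR = Q3 − Q1 = 24.20 − 10.05 = 14.15.
Lower fence = Q1 − 1.5·IQR = 10.05 − 21.225 = -11.175.
Upper fence = Q3 + 1.5·IQR = 24.20 + 21.225 = 45.425.
45.8 > 45.425 → outlier.
All remaining values lie within [-11.175, 45.425].

45.8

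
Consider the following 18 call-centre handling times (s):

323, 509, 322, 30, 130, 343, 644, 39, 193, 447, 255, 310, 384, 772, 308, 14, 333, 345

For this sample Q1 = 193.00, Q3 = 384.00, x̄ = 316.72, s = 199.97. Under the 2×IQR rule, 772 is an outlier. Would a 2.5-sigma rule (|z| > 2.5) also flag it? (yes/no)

no

z = (772 − 316.72) / 199.97 = 2.28.
|z| = 2.28 ≤ 2.5.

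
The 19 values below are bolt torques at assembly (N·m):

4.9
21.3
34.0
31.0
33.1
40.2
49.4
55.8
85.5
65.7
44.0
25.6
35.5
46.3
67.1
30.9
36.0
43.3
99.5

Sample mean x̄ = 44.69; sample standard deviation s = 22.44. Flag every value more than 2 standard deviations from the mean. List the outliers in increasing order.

99.5

Cutoffs at x̄ ± 2s: 44.69 ± 2·22.44 = [-0.19, 89.57].
99.5: z = 2.44, |z| > 2 → outlier.
Every other value lies within [-0.19, 89.57].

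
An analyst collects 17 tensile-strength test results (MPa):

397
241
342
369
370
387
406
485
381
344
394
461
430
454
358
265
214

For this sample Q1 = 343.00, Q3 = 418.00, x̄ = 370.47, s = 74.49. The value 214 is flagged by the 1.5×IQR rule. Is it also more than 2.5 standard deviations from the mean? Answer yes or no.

z = (214 − 370.47) / 74.49 = -2.10.
|z| = 2.10 ≤ 2.5.

no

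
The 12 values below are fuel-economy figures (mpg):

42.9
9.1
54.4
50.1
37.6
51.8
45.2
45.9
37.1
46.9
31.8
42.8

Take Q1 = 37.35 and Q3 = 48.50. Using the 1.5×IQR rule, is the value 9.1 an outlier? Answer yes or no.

IQR = Q3 − Q1 = 48.50 − 37.35 = 11.15.
Lower fence = Q1 − 1.5·IQR = 37.35 − 16.725 = 20.625.
Upper fence = Q3 + 1.5·IQR = 48.50 + 16.725 = 65.225.
9.1 lies below the lower fence.

yes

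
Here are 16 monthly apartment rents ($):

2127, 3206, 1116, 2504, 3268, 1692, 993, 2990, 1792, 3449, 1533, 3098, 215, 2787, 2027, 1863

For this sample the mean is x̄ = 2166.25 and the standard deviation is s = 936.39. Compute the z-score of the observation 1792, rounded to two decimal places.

z = (1792 − 2166.25) / 936.39 = -0.40.

-0.40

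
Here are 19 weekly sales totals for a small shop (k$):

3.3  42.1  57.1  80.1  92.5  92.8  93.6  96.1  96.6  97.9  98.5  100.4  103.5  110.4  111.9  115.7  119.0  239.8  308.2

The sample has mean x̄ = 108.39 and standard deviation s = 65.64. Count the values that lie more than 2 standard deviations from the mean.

Cutoffs: x̄ ± 2s = [-22.89, 239.67].
Outside the cutoffs: 239.8, 308.2.

2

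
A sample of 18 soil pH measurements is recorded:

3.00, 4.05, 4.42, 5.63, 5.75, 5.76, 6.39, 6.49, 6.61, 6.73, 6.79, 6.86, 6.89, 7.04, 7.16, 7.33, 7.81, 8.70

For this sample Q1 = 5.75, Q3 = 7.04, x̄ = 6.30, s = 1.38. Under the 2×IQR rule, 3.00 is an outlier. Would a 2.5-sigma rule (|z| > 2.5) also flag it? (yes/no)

z = (3.00 − 6.30) / 1.38 = -2.39.
|z| = 2.39 ≤ 2.5.

no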